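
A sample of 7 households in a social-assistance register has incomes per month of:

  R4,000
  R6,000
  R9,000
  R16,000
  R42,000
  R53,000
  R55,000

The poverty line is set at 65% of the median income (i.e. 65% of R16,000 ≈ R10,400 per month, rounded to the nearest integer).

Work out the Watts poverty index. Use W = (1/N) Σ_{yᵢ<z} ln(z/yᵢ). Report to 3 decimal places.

0.236

Incomes under z: R4,000, R6,000, R9,000 (q = 3 of N = 7).
Log shortfalls: ln(10400/4000) = 0.9555; ln(10400/6000) = 0.5500; ln(10400/9000) = 0.1446.
W = 1.650139 / 7 = 0.236.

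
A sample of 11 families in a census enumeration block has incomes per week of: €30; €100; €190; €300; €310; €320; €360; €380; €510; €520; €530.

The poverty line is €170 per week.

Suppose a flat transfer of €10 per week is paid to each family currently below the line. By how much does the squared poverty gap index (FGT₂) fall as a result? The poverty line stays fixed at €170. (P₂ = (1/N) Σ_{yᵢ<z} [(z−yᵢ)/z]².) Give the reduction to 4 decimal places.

Before: below the line — €30, €100; squared poverty gap index (FGT₂) = 0.077068.
After the €10 transfer: below the line — €40, €110; squared poverty gap index (FGT₂) = 0.064486.
Reduction = 0.077068 − 0.064486 = 0.0126.

0.0126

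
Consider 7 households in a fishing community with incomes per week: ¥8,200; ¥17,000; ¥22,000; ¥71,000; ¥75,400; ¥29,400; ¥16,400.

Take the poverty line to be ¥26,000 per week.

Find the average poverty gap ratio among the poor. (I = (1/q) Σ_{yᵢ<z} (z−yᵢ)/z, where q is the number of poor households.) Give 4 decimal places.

Incomes under z: ¥8,200, ¥16,400, ¥17,000, ¥22,000 (q = 4 of N = 7).
Shortfall ratios (z−y)/z: 0.6846, 0.3692, 0.3462, 0.1538; sum = 1.553846.
I averages over the q = 4 poor units only: 1.553846 / 4 = 0.3885.

0.3885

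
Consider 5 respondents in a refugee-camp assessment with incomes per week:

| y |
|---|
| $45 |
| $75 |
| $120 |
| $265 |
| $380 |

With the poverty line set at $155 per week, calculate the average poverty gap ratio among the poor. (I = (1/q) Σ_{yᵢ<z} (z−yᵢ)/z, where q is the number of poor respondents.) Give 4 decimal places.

0.4839

Incomes under z: $45, $75, $120 (q = 3 of N = 5).
Shortfall ratios (z−y)/z: 0.7097, 0.5161, 0.2258; sum = 1.451613.
The income-gap ratio divides by q (the poor only): 1.451613 / 3 = 0.4839.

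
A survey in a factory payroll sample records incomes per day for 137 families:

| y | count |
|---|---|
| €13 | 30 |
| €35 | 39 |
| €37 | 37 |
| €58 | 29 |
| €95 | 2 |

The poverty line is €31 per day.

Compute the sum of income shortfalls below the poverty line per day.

Poor units: 30×€13 (q = 30 of N = 137).
Individual gaps: 30×(31−13) = 540.
Aggregate gap = €540.

€540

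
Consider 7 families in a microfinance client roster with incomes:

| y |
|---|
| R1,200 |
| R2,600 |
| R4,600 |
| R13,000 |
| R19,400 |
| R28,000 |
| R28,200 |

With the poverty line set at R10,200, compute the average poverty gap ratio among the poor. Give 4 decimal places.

Below the line: R1,200, R2,600, R4,600 (q = 3 of N = 7).
Relative gaps: 0.8824, 0.7451, 0.5490; sum = 2.176471.
The income-gap ratio divides by q (the poor only): 2.176471 / 3 = 0.7255.

0.7255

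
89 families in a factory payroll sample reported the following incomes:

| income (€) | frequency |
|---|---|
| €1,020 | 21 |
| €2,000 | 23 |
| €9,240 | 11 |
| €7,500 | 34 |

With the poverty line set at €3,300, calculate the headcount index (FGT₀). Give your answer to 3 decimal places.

0.494

44 of the 89 families have income below €3,300.
H = 44/89 = 0.494.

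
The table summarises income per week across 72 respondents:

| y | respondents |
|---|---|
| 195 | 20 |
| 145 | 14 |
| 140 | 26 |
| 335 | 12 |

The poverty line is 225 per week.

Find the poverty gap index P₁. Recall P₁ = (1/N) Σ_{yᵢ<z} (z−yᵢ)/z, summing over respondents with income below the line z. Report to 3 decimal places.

Below z: 26×140, 14×145, 20×195 (q = 60 of N = 72).
Normalized shortfalls: (225−140)/225 = 0.3778 (×26); (225−145)/225 = 0.3556 (×14); (225−195)/225 = 0.1333 (×20).
Σ = 17.466667. Dividing by the full population N = 72 gives P₁ = 0.243.

0.243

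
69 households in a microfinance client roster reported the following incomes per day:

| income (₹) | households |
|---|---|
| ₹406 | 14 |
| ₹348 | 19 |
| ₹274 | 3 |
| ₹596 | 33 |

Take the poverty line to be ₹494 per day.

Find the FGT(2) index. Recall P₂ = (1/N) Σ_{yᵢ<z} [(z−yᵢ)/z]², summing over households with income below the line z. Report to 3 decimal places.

0.039

Poor units: 3×₹274, 19×₹348, 14×₹406 (q = 36 of N = 69).
Shortfall ratios: (494−274)/494 = 0.4453 (×3); (494−348)/494 = 0.2955 (×19); (494−406)/494 = 0.1781 (×14).
Squared: 0.1983 (×3); 0.0873 (×19); 0.0317 (×14).
Sum = 2.698864; P₂ = 2.698864 / 69 = 0.039.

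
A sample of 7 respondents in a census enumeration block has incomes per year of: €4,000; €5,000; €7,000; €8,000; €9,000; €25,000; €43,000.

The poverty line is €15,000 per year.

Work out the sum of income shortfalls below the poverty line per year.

€42,000

Below z: €4,000, €5,000, €7,000, €8,000, €9,000 (q = 5 of N = 7).
Individual gaps: 15000−4000 = 11000; 15000−5000 = 10000; 15000−7000 = 8000; 15000−8000 = 7000; 15000−9000 = 6000.
Aggregate gap = €42,000.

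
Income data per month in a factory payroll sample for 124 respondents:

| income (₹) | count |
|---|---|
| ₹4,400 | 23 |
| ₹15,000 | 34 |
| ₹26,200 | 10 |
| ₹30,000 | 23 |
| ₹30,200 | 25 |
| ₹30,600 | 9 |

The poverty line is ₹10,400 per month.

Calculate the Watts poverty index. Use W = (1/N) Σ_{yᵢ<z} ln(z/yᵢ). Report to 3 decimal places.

0.160

Poor units: 23×₹4,400 (q = 23 of N = 124).
ln(z/y) terms: ln(10400/4400) = 0.8602 (×23).
W = 19.784629 / 124 = 0.160.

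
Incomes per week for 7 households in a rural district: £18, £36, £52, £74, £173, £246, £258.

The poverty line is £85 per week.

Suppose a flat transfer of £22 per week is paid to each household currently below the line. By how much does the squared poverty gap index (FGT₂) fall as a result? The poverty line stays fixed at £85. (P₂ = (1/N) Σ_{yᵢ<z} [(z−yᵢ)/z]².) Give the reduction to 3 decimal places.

0.103

Before: below the line — £18, £36, £52, £74; squared poverty gap index (FGT₂) = 0.16016.
After the £22 transfer: below the line — £40, £58, £74; squared poverty gap index (FGT₂) = 0.05685.
Reduction = 0.16016 − 0.05685 = 0.103.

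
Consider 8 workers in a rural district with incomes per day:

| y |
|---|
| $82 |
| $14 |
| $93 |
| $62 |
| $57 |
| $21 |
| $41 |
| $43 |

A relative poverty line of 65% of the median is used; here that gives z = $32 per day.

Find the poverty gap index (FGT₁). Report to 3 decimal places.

Poor units: $14, $21 (q = 2 of N = 8).
Gap ratios (z−y)/z: (32−14)/32 = 0.5625; (32−21)/32 = 0.3438.
Sum of shortfalls = 0.906250; P₁ averages over all N: 0.906250 / 8 = 0.113.

0.113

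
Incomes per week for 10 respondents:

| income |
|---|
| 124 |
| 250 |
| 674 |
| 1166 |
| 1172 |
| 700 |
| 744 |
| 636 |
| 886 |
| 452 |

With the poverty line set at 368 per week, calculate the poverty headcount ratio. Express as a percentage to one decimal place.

2 of the 10 respondents have income below 368.
H = 2/10 = 20.0%.

20.0%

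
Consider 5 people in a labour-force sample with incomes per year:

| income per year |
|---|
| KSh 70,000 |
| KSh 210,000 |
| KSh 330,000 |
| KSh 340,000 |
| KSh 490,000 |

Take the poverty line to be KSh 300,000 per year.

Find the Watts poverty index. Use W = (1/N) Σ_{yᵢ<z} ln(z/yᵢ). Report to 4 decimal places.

0.3624

Incomes under z: KSh 70,000, KSh 210,000 (q = 2 of N = 5).
ln(z/y) terms: ln(300000/70000) = 1.4553; ln(300000/210000) = 0.3567.
W = 1.811962 / 5 = 0.3624.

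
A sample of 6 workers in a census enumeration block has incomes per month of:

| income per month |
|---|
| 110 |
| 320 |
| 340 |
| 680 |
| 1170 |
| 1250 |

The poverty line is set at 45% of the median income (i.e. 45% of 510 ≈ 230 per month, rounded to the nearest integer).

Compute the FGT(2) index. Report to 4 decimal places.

Below the line: 110 (q = 1 of N = 6).
Shortfall ratios: (230−110)/230 = 0.5217.
Squared: 0.2722.
Sum = 0.272212; P₂ = 0.272212 / 6 = 0.0454.

0.0454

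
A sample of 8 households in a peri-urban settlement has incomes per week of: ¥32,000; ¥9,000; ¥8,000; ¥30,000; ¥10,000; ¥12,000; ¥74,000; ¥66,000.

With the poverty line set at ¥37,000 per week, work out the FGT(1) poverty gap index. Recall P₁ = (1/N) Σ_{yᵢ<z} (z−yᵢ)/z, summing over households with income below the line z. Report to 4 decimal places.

0.4088

Below z: ¥8,000, ¥9,000, ¥10,000, ¥12,000, ¥30,000, ¥32,000 (q = 6 of N = 8).
Gap ratios (z−y)/z: (37000−8000)/37000 = 0.7838; (37000−9000)/37000 = 0.7568; (37000−10000)/37000 = 0.7297; (37000−12000)/37000 = 0.6757; (37000−30000)/37000 = 0.1892; (37000−32000)/37000 = 0.1351.
Sum of shortfalls = 3.270270; P₁ averages over all N: 3.270270 / 8 = 0.4088.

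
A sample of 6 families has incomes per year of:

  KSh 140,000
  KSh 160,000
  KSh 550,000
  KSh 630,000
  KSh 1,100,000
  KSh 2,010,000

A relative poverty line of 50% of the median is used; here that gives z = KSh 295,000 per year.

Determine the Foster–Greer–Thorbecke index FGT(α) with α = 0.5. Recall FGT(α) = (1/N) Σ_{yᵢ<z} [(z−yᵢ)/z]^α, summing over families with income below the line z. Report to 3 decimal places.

0.234

Poor units: KSh 140,000, KSh 160,000 (q = 2 of N = 6).
Relative gaps: (295000−140000)/295000 = 0.5254; (295000−160000)/295000 = 0.4576.
Raised to α = 0.5: 0.72486; 0.67648.
Sum = 1.401343; FGT(0.5) = 1.401343 / 6 = 0.234.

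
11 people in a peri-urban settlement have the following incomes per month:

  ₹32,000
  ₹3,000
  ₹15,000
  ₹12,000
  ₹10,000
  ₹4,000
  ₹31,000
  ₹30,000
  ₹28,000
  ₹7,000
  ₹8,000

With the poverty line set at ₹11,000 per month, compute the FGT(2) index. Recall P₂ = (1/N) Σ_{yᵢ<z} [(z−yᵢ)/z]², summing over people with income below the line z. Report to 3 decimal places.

Below the line: ₹3,000, ₹4,000, ₹7,000, ₹8,000, ₹10,000 (q = 5 of N = 11).
Relative gaps: (11000−3000)/11000 = 0.7273; (11000−4000)/11000 = 0.6364; (11000−7000)/11000 = 0.3636; (11000−8000)/11000 = 0.2727; (11000−10000)/11000 = 0.0909.
Squared: 0.5289; 0.4050; 0.1322; 0.0744; 0.0083.
Sum = 1.148760; P₂ = 1.148760 / 11 = 0.104.

0.104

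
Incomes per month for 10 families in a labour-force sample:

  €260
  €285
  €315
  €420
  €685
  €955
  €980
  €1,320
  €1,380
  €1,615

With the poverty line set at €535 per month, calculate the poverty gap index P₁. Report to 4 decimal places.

0.1607

Below the line: €260, €285, €315, €420 (q = 4 of N = 10).
Gap ratios (z−y)/z: (535−260)/535 = 0.5140; (535−285)/535 = 0.4673; (535−315)/535 = 0.4112; (535−420)/535 = 0.2150.
Sum of shortfalls = 1.607477; P₁ averages over all N: 1.607477 / 10 = 0.1607.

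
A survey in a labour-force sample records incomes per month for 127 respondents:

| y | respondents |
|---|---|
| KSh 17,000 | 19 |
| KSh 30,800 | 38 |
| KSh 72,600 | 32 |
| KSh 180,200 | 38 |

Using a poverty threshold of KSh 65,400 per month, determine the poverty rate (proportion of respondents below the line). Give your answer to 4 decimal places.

0.4488

57 of the 127 respondents have income below KSh 65,400.
H = 57/127 = 0.4488.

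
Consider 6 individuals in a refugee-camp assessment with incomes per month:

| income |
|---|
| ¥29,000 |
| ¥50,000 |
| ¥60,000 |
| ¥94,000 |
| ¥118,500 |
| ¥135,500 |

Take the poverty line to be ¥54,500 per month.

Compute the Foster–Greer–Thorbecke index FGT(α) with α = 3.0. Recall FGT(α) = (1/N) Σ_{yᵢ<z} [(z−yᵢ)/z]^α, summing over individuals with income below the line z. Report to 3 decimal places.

0.017

Below the line: ¥29,000, ¥50,000 (q = 2 of N = 6).
Shortfall ratios: (54500−29000)/54500 = 0.4679; (54500−50000)/54500 = 0.0826.
Raised to α = 3.0: 0.10243; 0.00056.
Sum = 0.102994; FGT(3.0) = 0.102994 / 6 = 0.017.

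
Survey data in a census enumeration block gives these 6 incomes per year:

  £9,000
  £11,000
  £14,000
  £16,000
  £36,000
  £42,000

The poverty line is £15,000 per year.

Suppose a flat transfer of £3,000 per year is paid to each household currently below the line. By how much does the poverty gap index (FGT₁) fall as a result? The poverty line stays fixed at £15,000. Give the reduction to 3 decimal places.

Before: below the line — £9,000, £11,000, £14,000; poverty gap index (FGT₁) = 0.12222.
After the £3,000 transfer: below the line — £12,000, £14,000; poverty gap index (FGT₁) = 0.04444.
Reduction = 0.12222 − 0.04444 = 0.078.

0.078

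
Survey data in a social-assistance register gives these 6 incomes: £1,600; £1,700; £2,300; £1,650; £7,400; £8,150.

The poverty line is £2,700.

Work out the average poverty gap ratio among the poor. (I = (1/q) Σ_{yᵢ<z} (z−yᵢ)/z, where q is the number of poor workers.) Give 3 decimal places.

Below z: £1,600, £1,650, £1,700, £2,300 (q = 4 of N = 6).
Shortfall ratios (z−y)/z: 0.4074, 0.3889, 0.3704, 0.1481; sum = 1.314815.
The income-gap ratio divides by q (the poor only): 1.314815 / 4 = 0.329.

0.329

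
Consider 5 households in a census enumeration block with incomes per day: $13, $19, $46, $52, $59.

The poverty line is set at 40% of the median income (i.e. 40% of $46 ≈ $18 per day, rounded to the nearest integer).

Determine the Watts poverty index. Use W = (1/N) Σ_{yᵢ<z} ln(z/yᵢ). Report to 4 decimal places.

0.0651

Poor units: $13 (q = 1 of N = 5).
ln(z/y) terms: ln(18/13) = 0.3254.
W = 0.325422 / 5 = 0.0651.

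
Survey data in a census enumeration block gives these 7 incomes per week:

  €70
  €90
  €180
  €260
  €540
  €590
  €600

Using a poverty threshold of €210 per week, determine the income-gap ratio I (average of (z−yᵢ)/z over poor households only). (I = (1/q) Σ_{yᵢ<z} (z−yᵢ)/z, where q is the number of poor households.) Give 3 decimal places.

0.460

Below z: €70, €90, €180 (q = 3 of N = 7).
Shortfall ratios (z−y)/z: 0.6667, 0.5714, 0.1429; sum = 1.380952.
I averages over the q = 3 poor units only: 1.380952 / 3 = 0.460.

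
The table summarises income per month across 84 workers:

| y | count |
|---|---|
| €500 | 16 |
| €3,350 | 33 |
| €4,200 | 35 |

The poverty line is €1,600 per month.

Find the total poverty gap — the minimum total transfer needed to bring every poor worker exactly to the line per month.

Below z: 16×€500 (q = 16 of N = 84).
Individual gaps: 16×(1600−500) = 17600.
Aggregate gap = €17,600.

€17,600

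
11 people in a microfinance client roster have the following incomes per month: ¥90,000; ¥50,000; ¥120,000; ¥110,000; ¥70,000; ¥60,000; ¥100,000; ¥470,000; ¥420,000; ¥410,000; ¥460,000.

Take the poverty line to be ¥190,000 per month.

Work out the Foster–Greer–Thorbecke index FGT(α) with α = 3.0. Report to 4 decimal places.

0.1226

Below the line: ¥50,000, ¥60,000, ¥70,000, ¥90,000, ¥100,000, ¥110,000, ¥120,000 (q = 7 of N = 11).
Normalized shortfalls: (190000−50000)/190000 = 0.7368; (190000−60000)/190000 = 0.6842; (190000−70000)/190000 = 0.6316; (190000−90000)/190000 = 0.5263; (190000−100000)/190000 = 0.4737; (190000−110000)/190000 = 0.4211; (190000−120000)/190000 = 0.3684.
Raised to α = 3.0: 0.40006; 0.32031; 0.25193; 0.14579; 0.10628; 0.07465; 0.05001.
Sum = 1.349030; FGT(3.0) = 1.349030 / 11 = 0.1226.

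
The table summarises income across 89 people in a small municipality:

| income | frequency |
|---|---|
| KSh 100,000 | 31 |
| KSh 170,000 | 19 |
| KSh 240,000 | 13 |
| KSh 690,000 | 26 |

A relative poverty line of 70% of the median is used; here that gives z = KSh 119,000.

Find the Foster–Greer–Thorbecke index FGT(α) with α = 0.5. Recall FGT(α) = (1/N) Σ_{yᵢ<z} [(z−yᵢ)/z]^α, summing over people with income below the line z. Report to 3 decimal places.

Incomes under z: 31×KSh 100,000 (q = 31 of N = 89).
Gap ratios (z−y)/z: (119000−100000)/119000 = 0.1597 (×31).
Raised to α = 0.5: 0.39958 (×31).
Sum = 12.386968; FGT(0.5) = 12.386968 / 89 = 0.139.

0.139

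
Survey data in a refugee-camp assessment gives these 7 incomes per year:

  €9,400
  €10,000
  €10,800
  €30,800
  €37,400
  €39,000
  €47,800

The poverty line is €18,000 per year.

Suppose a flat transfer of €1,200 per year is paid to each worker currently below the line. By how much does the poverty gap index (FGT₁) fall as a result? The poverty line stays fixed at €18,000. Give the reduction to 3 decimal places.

0.029

Before: below the line — €9,400, €10,000, €10,800; poverty gap index (FGT₁) = 0.18889.
After the €1,200 transfer: below the line — €10,600, €11,200, €12,000; poverty gap index (FGT₁) = 0.16032.
Reduction = 0.18889 − 0.16032 = 0.029.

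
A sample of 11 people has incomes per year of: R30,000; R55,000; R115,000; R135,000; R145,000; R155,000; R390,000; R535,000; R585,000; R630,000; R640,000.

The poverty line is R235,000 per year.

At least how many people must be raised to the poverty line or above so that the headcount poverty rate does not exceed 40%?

2

6 of the 11 people are poor, so H = 6/11 = 0.545.
A headcount ratio of at most 40% allows at most ⌊0.40 × 11⌋ = 4 poor people.
So at least 6 − 4 = 2 must be lifted.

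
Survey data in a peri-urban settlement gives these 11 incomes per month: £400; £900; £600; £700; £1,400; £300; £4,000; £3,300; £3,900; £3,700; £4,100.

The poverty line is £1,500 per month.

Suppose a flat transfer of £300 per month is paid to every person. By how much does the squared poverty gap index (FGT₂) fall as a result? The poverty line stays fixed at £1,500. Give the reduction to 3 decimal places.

0.094

Before: below the line — £300, £400, £600, £700, £900, £1,400; squared poverty gap index (FGT₂) = 0.18061.
After the £300 transfer: below the line — £600, £700, £900, £1,000, £1,200; squared poverty gap index (FGT₂) = 0.08687.
Reduction = 0.18061 − 0.08687 = 0.094.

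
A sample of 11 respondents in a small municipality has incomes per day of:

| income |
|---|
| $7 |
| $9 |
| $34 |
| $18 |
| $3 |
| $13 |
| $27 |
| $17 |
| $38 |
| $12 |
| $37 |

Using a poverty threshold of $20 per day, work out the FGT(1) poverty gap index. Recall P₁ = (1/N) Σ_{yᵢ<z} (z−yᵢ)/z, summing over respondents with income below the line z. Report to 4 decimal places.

0.2773

Below z: $3, $7, $9, $12, $13, $17, $18 (q = 7 of N = 11).
Normalized shortfalls: (20−3)/20 = 0.8500; (20−7)/20 = 0.6500; (20−9)/20 = 0.5500; (20−12)/20 = 0.4000; (20−13)/20 = 0.3500; (20−17)/20 = 0.1500; (20−18)/20 = 0.1000.
Σ = 3.050000. Dividing by the full population N = 11 gives P₁ = 0.2773.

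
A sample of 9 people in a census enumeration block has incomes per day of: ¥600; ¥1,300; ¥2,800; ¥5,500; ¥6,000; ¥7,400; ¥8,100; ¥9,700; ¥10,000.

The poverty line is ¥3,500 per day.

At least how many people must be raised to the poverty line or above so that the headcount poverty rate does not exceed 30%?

1

Currently q = 3 of N = 9 are below the line (H = 0.333).
A headcount ratio of at most 30% allows at most ⌊0.30 × 9⌋ = 2 poor people.
So at least 3 − 2 = 1 must be lifted.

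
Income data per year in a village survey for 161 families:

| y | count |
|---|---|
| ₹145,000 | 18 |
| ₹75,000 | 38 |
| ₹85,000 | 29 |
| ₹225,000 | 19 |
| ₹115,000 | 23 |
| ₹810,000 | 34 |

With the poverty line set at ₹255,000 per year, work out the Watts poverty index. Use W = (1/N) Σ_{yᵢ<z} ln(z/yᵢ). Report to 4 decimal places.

0.6784

Incomes under z: 38×₹75,000, 29×₹85,000, 23×₹115,000, 18×₹145,000, 19×₹225,000 (q = 127 of N = 161).
Log gaps: ln(255000/75000) = 1.2238 (×38); ln(255000/85000) = 1.0986 (×29); ln(255000/115000) = 0.7963 (×23); ln(255000/145000) = 0.5645 (×18); ln(255000/225000) = 0.1252 (×19).
W = 109.218482 / 161 = 0.6784.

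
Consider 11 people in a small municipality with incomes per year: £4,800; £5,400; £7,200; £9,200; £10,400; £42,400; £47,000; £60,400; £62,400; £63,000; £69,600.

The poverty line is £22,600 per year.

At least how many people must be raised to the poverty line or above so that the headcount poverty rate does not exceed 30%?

5 of the 11 people are poor, so H = 5/11 = 0.455.
A headcount ratio of at most 30% allows at most ⌊0.30 × 11⌋ = 3 poor people.
So at least 5 − 3 = 2 must be lifted.

2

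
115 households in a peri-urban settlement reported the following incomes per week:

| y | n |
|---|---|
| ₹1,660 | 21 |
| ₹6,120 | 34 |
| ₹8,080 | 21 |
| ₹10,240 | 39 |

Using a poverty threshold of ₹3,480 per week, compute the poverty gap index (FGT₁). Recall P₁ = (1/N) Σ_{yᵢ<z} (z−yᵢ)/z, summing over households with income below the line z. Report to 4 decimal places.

Poor units: 21×₹1,660 (q = 21 of N = 115).
Normalized shortfalls: (3480−1660)/3480 = 0.5230 (×21).
Sum of shortfalls = 10.982759; P₁ averages over all N: 10.982759 / 115 = 0.0955.

0.0955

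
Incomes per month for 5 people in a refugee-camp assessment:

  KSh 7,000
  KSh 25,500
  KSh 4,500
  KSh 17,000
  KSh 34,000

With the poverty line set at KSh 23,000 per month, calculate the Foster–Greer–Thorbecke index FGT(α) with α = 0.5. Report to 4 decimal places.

0.4483

Below the line: KSh 4,500, KSh 7,000, KSh 17,000 (q = 3 of N = 5).
Gap ratios (z−y)/z: (23000−4500)/23000 = 0.8043; (23000−7000)/23000 = 0.6957; (23000−17000)/23000 = 0.2609.
Raised to α = 0.5: 0.89685; 0.83406; 0.51075.
Sum = 2.241666; FGT(0.5) = 2.241666 / 5 = 0.4483.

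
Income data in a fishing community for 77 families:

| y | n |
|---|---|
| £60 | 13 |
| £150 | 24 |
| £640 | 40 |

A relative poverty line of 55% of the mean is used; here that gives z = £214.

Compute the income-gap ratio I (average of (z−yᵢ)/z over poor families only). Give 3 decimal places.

0.447

Incomes under z: 13×£60, 24×£150 (q = 37 of N = 77).
Relative gaps: 0.7196 (×13), 0.2991 (×24); sum = 16.532710.
The income-gap ratio divides by q (the poor only): 16.532710 / 37 = 0.447.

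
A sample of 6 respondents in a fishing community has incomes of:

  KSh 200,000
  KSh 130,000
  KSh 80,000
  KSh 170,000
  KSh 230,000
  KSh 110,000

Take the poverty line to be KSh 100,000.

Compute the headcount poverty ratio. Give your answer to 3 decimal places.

0.167

1 of the 6 respondents have income below KSh 100,000.
H = 1/6 = 0.167.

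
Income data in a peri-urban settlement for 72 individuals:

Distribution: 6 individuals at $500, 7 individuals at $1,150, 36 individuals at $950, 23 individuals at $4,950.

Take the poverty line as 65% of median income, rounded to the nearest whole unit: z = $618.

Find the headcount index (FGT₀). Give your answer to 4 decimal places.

6 of the 72 individuals have income below $618.
H = 6/72 = 0.0833.

0.0833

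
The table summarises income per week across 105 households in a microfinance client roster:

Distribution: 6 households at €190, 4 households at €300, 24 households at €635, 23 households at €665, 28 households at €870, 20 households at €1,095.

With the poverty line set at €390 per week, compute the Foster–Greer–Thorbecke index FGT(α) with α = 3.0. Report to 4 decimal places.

0.0082

Incomes under z: 6×€190, 4×€300 (q = 10 of N = 105).
Gap ratios (z−y)/z: (390−190)/390 = 0.5128 (×6); (390−300)/390 = 0.2308 (×4).
Raised to α = 3.0: 0.13486 (×6); 0.01229 (×4).
Sum = 0.858342; FGT(3.0) = 0.858342 / 105 = 0.0082.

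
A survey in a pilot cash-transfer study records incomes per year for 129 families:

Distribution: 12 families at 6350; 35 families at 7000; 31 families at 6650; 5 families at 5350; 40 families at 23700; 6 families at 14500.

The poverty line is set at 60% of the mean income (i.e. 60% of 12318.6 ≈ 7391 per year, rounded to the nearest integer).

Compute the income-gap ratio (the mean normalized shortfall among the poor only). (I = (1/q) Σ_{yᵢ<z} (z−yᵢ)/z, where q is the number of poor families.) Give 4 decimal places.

0.0968

Below z: 5×5350, 12×6350, 31×6650, 35×7000 (q = 83 of N = 129).
Shortfall ratios (z−y)/z: 0.2761 (×5), 0.1408 (×12), 0.1003 (×31), 0.0529 (×35); sum = 8.030442.
The income-gap ratio divides by q (the poor only): 8.030442 / 83 = 0.0968.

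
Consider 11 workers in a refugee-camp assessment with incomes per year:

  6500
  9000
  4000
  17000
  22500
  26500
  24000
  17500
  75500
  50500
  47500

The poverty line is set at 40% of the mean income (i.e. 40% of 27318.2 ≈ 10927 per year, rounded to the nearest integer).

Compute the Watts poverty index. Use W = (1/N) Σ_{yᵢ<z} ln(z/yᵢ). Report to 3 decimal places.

0.156

Below z: 4000, 6500, 9000 (q = 3 of N = 11).
Log gaps: ln(10927/4000) = 1.0049; ln(10927/6500) = 0.5194; ln(10927/9000) = 0.1940.
W = 1.718389 / 11 = 0.156.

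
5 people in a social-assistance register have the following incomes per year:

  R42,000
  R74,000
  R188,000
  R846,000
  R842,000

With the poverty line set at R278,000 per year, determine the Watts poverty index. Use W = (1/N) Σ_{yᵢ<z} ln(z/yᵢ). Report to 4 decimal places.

Incomes under z: R42,000, R74,000, R188,000 (q = 3 of N = 5).
ln(z/y) terms: ln(278000/42000) = 1.8900; ln(278000/74000) = 1.3236; ln(278000/188000) = 0.3912.
W = 3.604687 / 5 = 0.7209.

0.7209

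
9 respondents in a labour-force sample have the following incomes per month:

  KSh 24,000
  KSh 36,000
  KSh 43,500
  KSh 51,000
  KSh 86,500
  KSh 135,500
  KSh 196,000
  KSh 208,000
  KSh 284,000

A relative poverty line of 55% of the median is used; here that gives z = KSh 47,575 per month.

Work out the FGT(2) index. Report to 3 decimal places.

Below the line: KSh 24,000, KSh 36,000, KSh 43,500 (q = 3 of N = 9).
Relative gaps: (47575−24000)/47575 = 0.4955; (47575−36000)/47575 = 0.2433; (47575−43500)/47575 = 0.0857.
Squared: 0.2456; 0.0592; 0.0073.
Sum = 0.312085; P₂ = 0.312085 / 9 = 0.035.

0.035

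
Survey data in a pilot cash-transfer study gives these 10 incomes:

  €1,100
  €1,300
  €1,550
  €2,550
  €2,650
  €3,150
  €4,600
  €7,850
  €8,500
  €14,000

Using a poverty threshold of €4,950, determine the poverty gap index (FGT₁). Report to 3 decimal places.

0.359

Below the line: €1,100, €1,300, €1,550, €2,550, €2,650, €3,150, €4,600 (q = 7 of N = 10).
Relative gaps: (4950−1100)/4950 = 0.7778; (4950−1300)/4950 = 0.7374; (4950−1550)/4950 = 0.6869; (4950−2550)/4950 = 0.4848; (4950−2650)/4950 = 0.4646; (4950−3150)/4950 = 0.3636; (4950−4600)/4950 = 0.0707.
Σ = 3.585859. Dividing by the full population N = 10 gives P₁ = 0.359.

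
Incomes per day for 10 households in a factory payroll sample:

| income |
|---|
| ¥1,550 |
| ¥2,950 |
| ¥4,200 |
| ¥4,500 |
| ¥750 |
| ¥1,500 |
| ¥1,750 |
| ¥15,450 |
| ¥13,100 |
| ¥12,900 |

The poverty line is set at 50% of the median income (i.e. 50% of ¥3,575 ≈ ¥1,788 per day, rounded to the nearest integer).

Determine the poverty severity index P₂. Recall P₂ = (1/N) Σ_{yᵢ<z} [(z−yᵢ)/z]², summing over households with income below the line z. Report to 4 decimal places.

Incomes under z: ¥750, ¥1,500, ¥1,550, ¥1,750 (q = 4 of N = 10).
Relative gaps: (1788−750)/1788 = 0.5805; (1788−1500)/1788 = 0.1611; (1788−1550)/1788 = 0.1331; (1788−1750)/1788 = 0.0213.
Squared: 0.3370; 0.0259; 0.0177; 0.0005.
Sum = 0.381138; P₂ = 0.381138 / 10 = 0.0381.

0.0381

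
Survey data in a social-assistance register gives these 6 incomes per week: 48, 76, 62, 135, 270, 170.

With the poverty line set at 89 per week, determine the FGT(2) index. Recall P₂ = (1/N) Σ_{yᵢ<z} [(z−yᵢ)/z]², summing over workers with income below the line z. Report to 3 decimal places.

0.054

Below the line: 48, 62, 76 (q = 3 of N = 6).
Normalized shortfalls: (89−48)/89 = 0.4607; (89−62)/89 = 0.3034; (89−76)/89 = 0.1461.
Squared: 0.2122; 0.0920; 0.0213.
Sum = 0.325590; P₂ = 0.325590 / 6 = 0.054.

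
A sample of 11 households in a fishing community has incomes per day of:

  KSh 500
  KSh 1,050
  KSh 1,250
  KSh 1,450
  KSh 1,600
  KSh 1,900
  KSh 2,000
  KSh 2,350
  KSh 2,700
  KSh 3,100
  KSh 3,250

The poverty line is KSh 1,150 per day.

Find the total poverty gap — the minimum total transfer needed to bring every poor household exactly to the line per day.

KSh 750

Below z: KSh 500, KSh 1,050 (q = 2 of N = 11).
Individual gaps: 1150−500 = 650; 1150−1050 = 100.
Aggregate gap = KSh 750.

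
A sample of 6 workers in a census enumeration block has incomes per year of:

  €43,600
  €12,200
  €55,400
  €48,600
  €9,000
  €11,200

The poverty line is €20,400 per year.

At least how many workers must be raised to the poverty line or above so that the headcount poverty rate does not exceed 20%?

2

Currently q = 3 of N = 6 are below the line (H = 0.500).
A headcount ratio of at most 20% allows at most ⌊0.20 × 6⌋ = 1 poor workers.
So at least 3 − 1 = 2 must be lifted.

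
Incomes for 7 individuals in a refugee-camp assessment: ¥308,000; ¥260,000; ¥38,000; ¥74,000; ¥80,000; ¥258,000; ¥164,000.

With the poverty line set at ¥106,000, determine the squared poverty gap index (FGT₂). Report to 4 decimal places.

Incomes under z: ¥38,000, ¥74,000, ¥80,000 (q = 3 of N = 7).
Gap ratios (z−y)/z: (106000−38000)/106000 = 0.6415; (106000−74000)/106000 = 0.3019; (106000−80000)/106000 = 0.2453.
Squared: 0.4115; 0.0911; 0.0602.
Sum = 0.562834; P₂ = 0.562834 / 7 = 0.0804.

0.0804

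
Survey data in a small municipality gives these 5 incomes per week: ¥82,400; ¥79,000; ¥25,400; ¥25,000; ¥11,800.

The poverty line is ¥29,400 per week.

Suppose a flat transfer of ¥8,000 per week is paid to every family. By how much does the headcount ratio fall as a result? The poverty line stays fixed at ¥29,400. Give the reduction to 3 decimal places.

Before: below the line — ¥11,800, ¥25,000, ¥25,400; headcount ratio = 0.60000.
After the ¥8,000 transfer: below the line — ¥19,800; headcount ratio = 0.20000.
Reduction = 0.60000 − 0.20000 = 0.400.

0.400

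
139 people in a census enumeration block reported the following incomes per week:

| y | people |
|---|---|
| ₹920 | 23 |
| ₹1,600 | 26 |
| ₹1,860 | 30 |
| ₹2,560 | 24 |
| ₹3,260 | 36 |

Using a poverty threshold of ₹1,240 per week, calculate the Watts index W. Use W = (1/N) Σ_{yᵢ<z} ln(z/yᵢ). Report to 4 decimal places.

Incomes under z: 23×₹920 (q = 23 of N = 139).
Log gaps: ln(1240/920) = 0.2985 (×23).
W = 6.865339 / 139 = 0.0494.

0.0494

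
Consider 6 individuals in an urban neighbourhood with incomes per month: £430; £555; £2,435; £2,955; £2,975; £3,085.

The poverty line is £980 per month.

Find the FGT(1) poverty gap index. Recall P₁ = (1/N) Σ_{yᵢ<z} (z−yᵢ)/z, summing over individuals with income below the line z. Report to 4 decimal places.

0.1658

Poor units: £430, £555 (q = 2 of N = 6).
Shortfall ratios: (980−430)/980 = 0.5612; (980−555)/980 = 0.4337.
Sum of shortfalls = 0.994898; P₁ averages over all N: 0.994898 / 6 = 0.1658.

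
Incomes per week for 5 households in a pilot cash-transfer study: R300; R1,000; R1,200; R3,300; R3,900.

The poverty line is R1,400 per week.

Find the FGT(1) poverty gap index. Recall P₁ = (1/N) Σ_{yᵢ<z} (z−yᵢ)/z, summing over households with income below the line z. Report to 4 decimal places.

Incomes under z: R300, R1,000, R1,200 (q = 3 of N = 5).
Relative gaps: (1400−300)/1400 = 0.7857; (1400−1000)/1400 = 0.2857; (1400−1200)/1400 = 0.1429.
Σ = 1.214286. Dividing by the full population N = 5 gives P₁ = 0.2429.

0.2429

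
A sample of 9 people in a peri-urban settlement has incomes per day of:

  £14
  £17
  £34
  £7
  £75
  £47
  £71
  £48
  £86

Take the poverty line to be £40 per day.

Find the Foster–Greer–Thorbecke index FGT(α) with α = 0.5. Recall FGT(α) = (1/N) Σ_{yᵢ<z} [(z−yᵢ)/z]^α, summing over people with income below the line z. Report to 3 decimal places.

0.318

Below z: £7, £14, £17, £34 (q = 4 of N = 9).
Shortfall ratios: (40−7)/40 = 0.8250; (40−14)/40 = 0.6500; (40−17)/40 = 0.5750; (40−34)/40 = 0.1500.
Raised to α = 0.5: 0.90830; 0.80623; 0.75829; 0.38730.
Sum = 2.860107; FGT(0.5) = 2.860107 / 9 = 0.318.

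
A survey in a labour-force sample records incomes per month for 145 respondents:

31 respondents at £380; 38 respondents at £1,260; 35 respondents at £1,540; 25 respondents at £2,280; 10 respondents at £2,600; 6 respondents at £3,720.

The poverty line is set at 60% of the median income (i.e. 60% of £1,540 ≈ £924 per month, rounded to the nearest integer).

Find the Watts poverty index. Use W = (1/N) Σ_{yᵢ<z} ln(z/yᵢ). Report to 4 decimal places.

Incomes under z: 31×£380 (q = 31 of N = 145).
ln(z/y) terms: ln(924/380) = 0.8885 (×31).
W = 27.544765 / 145 = 0.1900.

0.1900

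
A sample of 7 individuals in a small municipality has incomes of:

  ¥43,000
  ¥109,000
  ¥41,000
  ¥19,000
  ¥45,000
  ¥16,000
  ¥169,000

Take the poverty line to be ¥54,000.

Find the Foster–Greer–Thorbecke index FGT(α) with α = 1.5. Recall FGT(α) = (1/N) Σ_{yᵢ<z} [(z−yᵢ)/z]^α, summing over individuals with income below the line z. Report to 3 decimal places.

Below z: ¥16,000, ¥19,000, ¥41,000, ¥43,000, ¥45,000 (q = 5 of N = 7).
Gap ratios (z−y)/z: (54000−16000)/54000 = 0.7037; (54000−19000)/54000 = 0.6481; (54000−41000)/54000 = 0.2407; (54000−43000)/54000 = 0.2037; (54000−45000)/54000 = 0.1667.
Raised to α = 1.5: 0.59032; 0.52181; 0.11812; 0.09194; 0.06804.
Sum = 1.390225; FGT(1.5) = 1.390225 / 7 = 0.199.

0.199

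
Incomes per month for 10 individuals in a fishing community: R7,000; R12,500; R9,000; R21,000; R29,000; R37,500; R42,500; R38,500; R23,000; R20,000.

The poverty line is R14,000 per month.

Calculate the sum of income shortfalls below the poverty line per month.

Poor units: R7,000, R9,000, R12,500 (q = 3 of N = 10).
Individual gaps: 14000−7000 = 7000; 14000−9000 = 5000; 14000−12500 = 1500.
Aggregate gap = R13,500.

R13,500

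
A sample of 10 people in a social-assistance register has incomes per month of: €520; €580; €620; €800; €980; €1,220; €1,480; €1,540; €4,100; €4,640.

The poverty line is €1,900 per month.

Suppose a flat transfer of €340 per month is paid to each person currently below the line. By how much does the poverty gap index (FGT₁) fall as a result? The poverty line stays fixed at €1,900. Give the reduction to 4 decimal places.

Before: below the line — €520, €580, €620, €800, €980, €1,220, €1,480, €1,540; poverty gap index (FGT₁) = 0.392632.
After the €340 transfer: below the line — €860, €920, €960, €1,140, €1,320, €1,560, €1,820, €1,880; poverty gap index (FGT₁) = 0.249474.
Reduction = 0.392632 − 0.249474 = 0.1432.

0.1432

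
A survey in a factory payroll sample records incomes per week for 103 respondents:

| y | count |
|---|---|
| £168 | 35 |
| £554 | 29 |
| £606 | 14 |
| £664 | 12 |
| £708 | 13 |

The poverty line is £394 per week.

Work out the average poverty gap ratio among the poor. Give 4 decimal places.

0.5736

Below z: 35×£168 (q = 35 of N = 103).
Relative gaps: 0.5736 (×35); sum = 20.076142.
The income-gap ratio divides by q (the poor only): 20.076142 / 35 = 0.5736.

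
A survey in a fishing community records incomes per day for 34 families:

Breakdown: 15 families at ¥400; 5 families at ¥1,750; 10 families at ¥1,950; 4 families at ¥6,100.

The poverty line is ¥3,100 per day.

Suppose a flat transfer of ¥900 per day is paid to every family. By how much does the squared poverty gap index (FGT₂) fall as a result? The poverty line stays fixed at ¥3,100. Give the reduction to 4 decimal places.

Before: below the line — 15×¥400, 5×¥1,750, 10×¥1,950; squared poverty gap index (FGT₂) = 0.403035.
After the ¥900 transfer: below the line — 15×¥1,300, 5×¥2,650, 10×¥2,850; squared poverty gap index (FGT₂) = 0.153754.
Reduction = 0.403035 − 0.153754 = 0.2493.

0.2493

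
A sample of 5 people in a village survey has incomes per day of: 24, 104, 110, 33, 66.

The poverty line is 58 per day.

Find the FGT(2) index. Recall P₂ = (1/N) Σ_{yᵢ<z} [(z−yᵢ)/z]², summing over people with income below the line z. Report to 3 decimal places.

0.106

Incomes under z: 24, 33 (q = 2 of N = 5).
Normalized shortfalls: (58−24)/58 = 0.5862; (58−33)/58 = 0.4310.
Squared: 0.3436; 0.1858.
Sum = 0.529429; P₂ = 0.529429 / 5 = 0.106.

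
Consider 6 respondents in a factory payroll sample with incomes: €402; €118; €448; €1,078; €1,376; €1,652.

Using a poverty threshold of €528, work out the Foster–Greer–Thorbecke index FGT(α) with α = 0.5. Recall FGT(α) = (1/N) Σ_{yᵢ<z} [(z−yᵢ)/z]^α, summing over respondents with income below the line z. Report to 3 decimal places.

0.293

Incomes under z: €118, €402, €448 (q = 3 of N = 6).
Normalized shortfalls: (528−118)/528 = 0.7765; (528−402)/528 = 0.2386; (528−448)/528 = 0.1515.
Raised to α = 0.5: 0.88120; 0.48850; 0.38925.
Sum = 1.758955; FGT(0.5) = 1.758955 / 6 = 0.293.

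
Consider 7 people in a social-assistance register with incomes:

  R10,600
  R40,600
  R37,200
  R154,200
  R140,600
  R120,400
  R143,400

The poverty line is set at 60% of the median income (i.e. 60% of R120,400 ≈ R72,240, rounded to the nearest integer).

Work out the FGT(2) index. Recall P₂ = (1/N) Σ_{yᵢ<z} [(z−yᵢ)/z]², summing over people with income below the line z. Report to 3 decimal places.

Poor units: R10,600, R37,200, R40,600 (q = 3 of N = 7).
Relative gaps: (72240−10600)/72240 = 0.8533; (72240−37200)/72240 = 0.4850; (72240−40600)/72240 = 0.4380.
Squared: 0.7281; 0.2353; 0.1918.
Sum = 1.155168; P₂ = 1.155168 / 7 = 0.165.

0.165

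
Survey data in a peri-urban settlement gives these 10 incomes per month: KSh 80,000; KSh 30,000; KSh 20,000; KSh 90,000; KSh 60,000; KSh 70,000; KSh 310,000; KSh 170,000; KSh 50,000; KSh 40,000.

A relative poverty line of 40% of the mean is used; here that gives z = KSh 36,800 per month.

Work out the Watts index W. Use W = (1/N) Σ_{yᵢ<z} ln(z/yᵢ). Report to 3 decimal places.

Poor units: KSh 20,000, KSh 30,000 (q = 2 of N = 10).
ln(z/y) terms: ln(36800/20000) = 0.6098; ln(36800/30000) = 0.2043.
W = 0.814066 / 10 = 0.081.

0.081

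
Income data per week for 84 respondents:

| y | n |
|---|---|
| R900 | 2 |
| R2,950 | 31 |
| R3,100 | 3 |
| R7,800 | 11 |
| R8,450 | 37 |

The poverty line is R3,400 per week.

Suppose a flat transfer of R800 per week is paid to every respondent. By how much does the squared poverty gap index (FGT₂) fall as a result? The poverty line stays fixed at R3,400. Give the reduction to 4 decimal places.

Before: below the line — 2×R900, 31×R2,950, 3×R3,100; squared poverty gap index (FGT₂) = 0.019616.
After the R800 transfer: below the line — 2×R1,700; squared poverty gap index (FGT₂) = 0.005952.
Reduction = 0.019616 − 0.005952 = 0.0137.

0.0137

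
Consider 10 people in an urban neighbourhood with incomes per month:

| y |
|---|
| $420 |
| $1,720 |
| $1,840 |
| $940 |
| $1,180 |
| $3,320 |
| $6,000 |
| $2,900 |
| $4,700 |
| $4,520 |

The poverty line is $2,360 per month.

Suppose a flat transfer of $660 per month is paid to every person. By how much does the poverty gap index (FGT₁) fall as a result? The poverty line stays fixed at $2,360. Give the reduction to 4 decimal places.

0.1331

Before: below the line — $420, $940, $1,180, $1,720, $1,840; poverty gap index (FGT₁) = 0.241525.
After the $660 transfer: below the line — $1,080, $1,600, $1,840; poverty gap index (FGT₁) = 0.108475.
Reduction = 0.241525 − 0.108475 = 0.1331.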